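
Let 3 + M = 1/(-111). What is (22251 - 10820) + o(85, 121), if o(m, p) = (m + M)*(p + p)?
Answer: 3471283/111 ≈ 31273.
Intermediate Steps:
M = -334/111 (M = -3 + 1/(-111) = -3 - 1/111 = -334/111 ≈ -3.0090)
o(m, p) = 2*p*(-334/111 + m) (o(m, p) = (m - 334/111)*(p + p) = (-334/111 + m)*(2*p) = 2*p*(-334/111 + m))
(22251 - 10820) + o(85, 121) = (22251 - 10820) + (2/111)*121*(-334 + 111*85) = 11431 + (2/111)*121*(-334 + 9435) = 11431 + (2/111)*121*9101 = 11431 + 2202442/111 = 3471283/111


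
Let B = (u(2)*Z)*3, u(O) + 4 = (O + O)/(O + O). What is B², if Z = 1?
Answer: 81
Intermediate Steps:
u(O) = -3 (u(O) = -4 + (O + O)/(O + O) = -4 + (2*O)/((2*O)) = -4 + (2*O)*(1/(2*O)) = -4 + 1 = -3)
B = -9 (B = -3*1*3 = -3*3 = -9)
B² = (-9)² = 81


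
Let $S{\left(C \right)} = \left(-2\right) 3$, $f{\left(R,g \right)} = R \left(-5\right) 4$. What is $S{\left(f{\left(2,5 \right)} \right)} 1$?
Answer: $-6$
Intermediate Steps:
$f{\left(R,g \right)} = - 20 R$ ($f{\left(R,g \right)} = - 5 R 4 = - 20 R$)
$S{\left(C \right)} = -6$
$S{\left(f{\left(2,5 \right)} \right)} 1 = \left(-6\right) 1 = -6$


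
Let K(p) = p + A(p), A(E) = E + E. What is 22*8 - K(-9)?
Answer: 203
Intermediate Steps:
A(E) = 2*E
K(p) = 3*p (K(p) = p + 2*p = 3*p)
22*8 - K(-9) = 22*8 - 3*(-9) = 176 - 1*(-27) = 176 + 27 = 203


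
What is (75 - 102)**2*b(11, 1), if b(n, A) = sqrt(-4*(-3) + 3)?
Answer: 729*sqrt(15) ≈ 2823.4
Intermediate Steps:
b(n, A) = sqrt(15) (b(n, A) = sqrt(12 + 3) = sqrt(15))
(75 - 102)**2*b(11, 1) = (75 - 102)**2*sqrt(15) = (-27)**2*sqrt(15) = 729*sqrt(15)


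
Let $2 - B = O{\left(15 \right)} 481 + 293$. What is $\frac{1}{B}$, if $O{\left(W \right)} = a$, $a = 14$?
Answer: $- \frac{1}{7025} \approx -0.00014235$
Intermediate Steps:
$O{\left(W \right)} = 14$
$B = -7025$ ($B = 2 - \left(14 \cdot 481 + 293\right) = 2 - \left(6734 + 293\right) = 2 - 7027 = -7025$)
$\frac{1}{B} = \frac{1}{-7025} = - \frac{1}{7025}$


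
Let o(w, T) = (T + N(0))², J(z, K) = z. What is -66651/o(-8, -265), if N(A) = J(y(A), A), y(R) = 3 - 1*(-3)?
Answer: -66651/67081 ≈ -0.99359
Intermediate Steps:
y(R) = 6 (y(R) = 3 + 3 = 6)
N(A) = 6
o(w, T) = (6 + T)² (o(w, T) = (T + 6)² = (6 + T)²)
-66651/o(-8, -265) = -66651/(6 - 265)² = -66651/((-259)²) = -66651/67081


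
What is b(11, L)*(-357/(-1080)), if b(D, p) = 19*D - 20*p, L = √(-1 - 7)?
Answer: 24871/360 - 119*I*√2/9 ≈ 69.086 - 18.699*I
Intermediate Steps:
L = 2*I*√2 (L = √(-8) = 2*I*√2 ≈ 2.8284*I)
b(D, p) = -20*p + 19*D
b(11, L)*(-357/(-1080)) = (-40*I*√2 + 19*11)*(-357/(-1080)) = (-40*I*√2 + 209)*(-357*(-1/1080)) = (209 - 40*I*√2)*(119/360) = 24871/360 - 119*I*√2/9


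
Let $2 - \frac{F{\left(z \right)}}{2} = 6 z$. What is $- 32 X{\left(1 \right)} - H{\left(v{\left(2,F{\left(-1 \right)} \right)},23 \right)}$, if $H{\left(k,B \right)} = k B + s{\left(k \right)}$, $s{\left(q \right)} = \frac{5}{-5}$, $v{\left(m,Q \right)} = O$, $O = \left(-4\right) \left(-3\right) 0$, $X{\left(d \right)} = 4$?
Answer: $-127$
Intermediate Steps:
$O = 0$ ($O = 12 \cdot 0 = 0$)
$F{\left(z \right)} = 4 - 12 z$ ($F{\left(z \right)} = 4 - 2 \cdot 6 z = 4 - 12 z$)
$v{\left(m,Q \right)} = 0$
$s{\left(q \right)} = -1$ ($s{\left(q \right)} = 5 \left(- \frac{1}{5}\right) = -1$)
$H{\left(k,B \right)} = -1 + B k$ ($H{\left(k,B \right)} = k B - 1 = B k - 1 = -1 + B k$)
$- 32 X{\left(1 \right)} - H{\left(v{\left(2,F{\left(-1 \right)} \right)},23 \right)} = \left(-32\right) 4 - \left(-1 + 23 \cdot 0\right) = -128 - \left(-1 + 0\right) = -128 - -1 = -128 + 1 = -127$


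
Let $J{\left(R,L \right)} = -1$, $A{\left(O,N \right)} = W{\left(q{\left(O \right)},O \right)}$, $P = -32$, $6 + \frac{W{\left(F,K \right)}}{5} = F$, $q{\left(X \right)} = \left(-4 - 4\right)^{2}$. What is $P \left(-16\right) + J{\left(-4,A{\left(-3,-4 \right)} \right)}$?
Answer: $511$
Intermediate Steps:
$q{\left(X \right)} = 64$ ($q{\left(X \right)} = \left(-8\right)^{2} = 64$)
$W{\left(F,K \right)} = -30 + 5 F$
$A{\left(O,N \right)} = 290$ ($A{\left(O,N \right)} = -30 + 5 \cdot 64 = -30 + 320 = 290$)
$P \left(-16\right) + J{\left(-4,A{\left(-3,-4 \right)} \right)} = \left(-32\right) \left(-16\right) - 1 = 512 - 1 = 511$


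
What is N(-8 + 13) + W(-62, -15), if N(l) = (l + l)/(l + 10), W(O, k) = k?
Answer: -43/3 ≈ -14.333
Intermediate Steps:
N(l) = 2*l/(10 + l) (N(l) = (2*l)/(10 + l) = 2*l/(10 + l))
N(-8 + 13) + W(-62, -15) = 2*(-8 + 13)/(10 + (-8 + 13)) - 15 = 2*5/(10 + 5) - 15 = 2*5/15 - 15 = 2*5*(1/15) - 15 = 2/3 - 15 = -43/3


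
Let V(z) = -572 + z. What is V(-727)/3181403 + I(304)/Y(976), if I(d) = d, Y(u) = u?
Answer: 60367418/194065583 ≈ 0.31107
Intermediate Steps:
V(-727)/3181403 + I(304)/Y(976) = (-572 - 727)/3181403 + 304/976 = -1299*1/3181403 + 304*(1/976) = -1299/3181403 + 19/61 = 60367418/194065583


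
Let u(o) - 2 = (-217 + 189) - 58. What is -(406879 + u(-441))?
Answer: -406795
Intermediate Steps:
u(o) = -84 (u(o) = 2 + ((-217 + 189) - 58) = 2 + (-28 - 58) = 2 - 86 = -84)
-(406879 + u(-441)) = -(406879 - 84) = -1*406795 = -406795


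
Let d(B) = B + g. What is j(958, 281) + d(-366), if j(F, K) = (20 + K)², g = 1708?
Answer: 91943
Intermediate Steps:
d(B) = 1708 + B (d(B) = B + 1708 = 1708 + B)
j(958, 281) + d(-366) = (20 + 281)² + (1708 - 366) = 301² + 1342 = 90601 + 1342 = 91943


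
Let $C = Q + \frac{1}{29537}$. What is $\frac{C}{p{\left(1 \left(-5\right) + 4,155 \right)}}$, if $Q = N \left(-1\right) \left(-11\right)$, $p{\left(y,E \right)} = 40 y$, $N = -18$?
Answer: $\frac{1169665}{236296} \approx 4.95$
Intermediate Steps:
$Q = -198$ ($Q = \left(-18\right) \left(-1\right) \left(-11\right) = 18 \left(-11\right) = -198$)
$C = - \frac{5848325}{29537}$ ($C = -198 + \frac{1}{29537} = - \frac{5848325}{29537} \approx -198.0$)
$\frac{C}{p{\left(1 \left(-5\right) + 4,155 \right)}} = - \frac{5848325}{29537 \cdot 40 \left(1 \left(-5\right) + 4\right)} = - \frac{5848325}{29537 \cdot 40 \left(-5 + 4\right)} = - \frac{5848325}{29537 \cdot 40 \left(-1\right)} = - \frac{5848325}{29537 \left(-40\right)} = \left(- \frac{5848325}{29537}\right) \left(- \frac{1}{40}\right) = \frac{1169665}{236296}$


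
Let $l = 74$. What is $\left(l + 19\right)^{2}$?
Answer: $8649$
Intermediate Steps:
$\left(l + 19\right)^{2} = \left(74 + 19\right)^{2} = 93^{2} = 8649$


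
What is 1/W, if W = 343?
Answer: 1/343 ≈ 0.0029155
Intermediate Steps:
1/W = 1/343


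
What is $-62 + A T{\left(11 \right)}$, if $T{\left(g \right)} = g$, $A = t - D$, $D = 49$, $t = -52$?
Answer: $-1173$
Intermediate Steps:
$A = -101$ ($A = -52 - 49 = -101$)
$-62 + A T{\left(11 \right)} = -62 - 1111 = -1173$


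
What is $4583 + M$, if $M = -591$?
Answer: $3992$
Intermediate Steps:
$4583 + M = 4583 - 591 = 3992$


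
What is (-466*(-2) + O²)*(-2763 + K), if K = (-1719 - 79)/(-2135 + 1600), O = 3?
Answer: -1389298987/535 ≈ -2.5968e+6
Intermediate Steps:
K = 1798/535 (K = -1798/(-535) = -1798*(-1/535) = 1798/535 ≈ 3.3607)
(-466*(-2) + O²)*(-2763 + K) = (-466*(-2) + 3²)*(-2763 + 1798/535) = (932 + 9)*(-1476407/535) = 941*(-1476407/535) = -1389298987/535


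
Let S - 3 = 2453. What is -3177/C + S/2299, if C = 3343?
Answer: 906485/7685557 ≈ 0.11795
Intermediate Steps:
S = 2456 (S = 3 + 2453 = 2456)
-3177/C + S/2299 = -3177/3343 + 2456/2299 = 906485/7685557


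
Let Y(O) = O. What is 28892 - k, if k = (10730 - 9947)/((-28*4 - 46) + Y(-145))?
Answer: 2918353/101 ≈ 28895.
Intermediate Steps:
k = -261/101 (k = (10730 - 9947)/((-28*4 - 46) - 145) = 783/((-112 - 46) - 145) = 783/(-158 - 145) = 783/(-303) = 783*(-1/303) = -261/101 ≈ -2.5842)
28892 - k = 28892 - 1*(-261/101) = 28892 + 261/101 = 2918353/101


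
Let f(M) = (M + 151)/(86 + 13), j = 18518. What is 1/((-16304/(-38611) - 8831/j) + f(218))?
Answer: 7864983478/28885319459 ≈ 0.27228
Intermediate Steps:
f(M) = 151/99 + M/99 (f(M) = (151 + M)/99 = (151 + M)*(1/99) = 151/99 + M/99)
1/((-16304/(-38611) - 8831/j) + f(218)) = 1/((-16304/(-38611) - 8831/18518) + (151/99 + (1/99)*218)) = 1/((-16304*(-1/38611) - 8831*1/18518) + (151/99 + 218/99)) = 1/((16304/38611 - 8831/18518) + 41/11) = 1/(-39056269/714998498 + 41/11) = 1/(28885319459/7864983478) = 7864983478/28885319459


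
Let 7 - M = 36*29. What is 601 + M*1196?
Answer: -1239651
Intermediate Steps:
M = -1037 (M = 7 - 36*29 = 7 - 1*1044 = 7 - 1044 = -1037)
601 + M*1196 = 601 - 1037*1196 = 601 - 1240252 = -1239651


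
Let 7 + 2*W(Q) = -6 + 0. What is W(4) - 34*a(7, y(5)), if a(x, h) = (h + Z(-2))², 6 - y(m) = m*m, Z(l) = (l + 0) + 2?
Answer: -24561/2 ≈ -12281.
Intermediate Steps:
Z(l) = 2 + l (Z(l) = l + 2 = 2 + l)
W(Q) = -13/2 (W(Q) = -7/2 + (-6 + 0)/2 = -7/2 + (½)*(-6) = -7/2 - 3 = -13/2)
y(m) = 6 - m² (y(m) = 6 - m*m = 6 - m²)
a(x, h) = h² (a(x, h) = (h + (2 - 2))² = (h + 0)² = h²)
W(4) - 34*a(7, y(5)) = -13/2 - 34*(6 - 1*5²)² = -13/2 - 34*(6 - 1*25)² = -13/2 - 34*(6 - 25)² = -13/2 - 34*(-19)² = -13/2 - 34*361 = -13/2 - 12274 = -24561/2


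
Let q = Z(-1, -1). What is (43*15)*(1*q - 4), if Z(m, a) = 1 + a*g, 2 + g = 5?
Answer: -3870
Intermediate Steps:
g = 3 (g = -2 + 5 = 3)
Z(m, a) = 1 + 3*a (Z(m, a) = 1 + a*3 = 1 + 3*a)
q = -2 (q = 1 + 3*(-1) = 1 - 3 = -2)
(43*15)*(1*q - 4) = (43*15)*(1*(-2) - 4) = 645*(-2 - 4) = 645*(-6) = -3870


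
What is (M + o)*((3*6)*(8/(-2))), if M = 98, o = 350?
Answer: -32256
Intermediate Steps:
(M + o)*((3*6)*(8/(-2))) = (98 + 350)*((3*6)*(8/(-2))) = 448*(18*(8*(-½))) = 448*(18*(-4)) = 448*(-72) = -32256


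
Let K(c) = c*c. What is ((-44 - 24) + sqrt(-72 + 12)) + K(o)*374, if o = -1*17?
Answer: 108018 + 2*I*sqrt(15) ≈ 1.0802e+5 + 7.746*I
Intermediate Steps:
o = -17
K(c) = c**2
((-44 - 24) + sqrt(-72 + 12)) + K(o)*374 = ((-44 - 24) + sqrt(-72 + 12)) + (-17)**2*374 = (-68 + sqrt(-60)) + 289*374 = (-68 + 2*I*sqrt(15)) + 108086 = 108018 + 2*I*sqrt(15)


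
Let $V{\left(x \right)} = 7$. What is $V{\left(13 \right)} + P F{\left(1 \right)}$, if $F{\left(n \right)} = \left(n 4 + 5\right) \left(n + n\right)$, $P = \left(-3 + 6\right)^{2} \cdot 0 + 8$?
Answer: $151$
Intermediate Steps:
$P = 8$ ($P = 3^{2} \cdot 0 + 8 = 9 \cdot 0 + 8 = 0 + 8 = 8$)
$F{\left(n \right)} = 2 n \left(5 + 4 n\right)$ ($F{\left(n \right)} = \left(4 n + 5\right) 2 n = \left(5 + 4 n\right) 2 n = 2 n \left(5 + 4 n\right)$)
$V{\left(13 \right)} + P F{\left(1 \right)} = 7 + 8 \cdot 2 \cdot 1 \left(5 + 4 \cdot 1\right) = 7 + 8 \cdot 2 \cdot 1 \left(5 + 4\right) = 7 + 8 \cdot 2 \cdot 1 \cdot 9 = 7 + 8 \cdot 18 = 7 + 144 = 151$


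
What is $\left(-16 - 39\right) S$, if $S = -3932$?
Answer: $216260$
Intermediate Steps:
$\left(-16 - 39\right) S = \left(-16 - 39\right) \left(-3932\right) = \left(-55\right) \left(-3932\right) = 216260$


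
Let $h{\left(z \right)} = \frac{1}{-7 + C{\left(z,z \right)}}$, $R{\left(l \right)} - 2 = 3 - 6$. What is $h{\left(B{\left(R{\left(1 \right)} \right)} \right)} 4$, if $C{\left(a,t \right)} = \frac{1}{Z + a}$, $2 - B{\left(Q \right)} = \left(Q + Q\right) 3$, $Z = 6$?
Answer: $- \frac{56}{97} \approx -0.57732$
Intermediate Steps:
$R{\left(l \right)} = -1$ ($R{\left(l \right)} = 2 + \left(3 - 6\right) = 2 - 3 = -1$)
$B{\left(Q \right)} = 2 - 6 Q$ ($B{\left(Q \right)} = 2 - \left(Q + Q\right) 3 = 2 - 2 Q 3 = 2 - 6 Q$)
$C{\left(a,t \right)} = \frac{1}{6 + a}$
$h{\left(z \right)} = \frac{1}{-7 + \frac{1}{6 + z}}$
$h{\left(B{\left(R{\left(1 \right)} \right)} \right)} 4 = \frac{-6 - \left(2 - -6\right)}{41 + 7 \left(2 - -6\right)} 4 = \frac{-6 - \left(2 + 6\right)}{41 + 7 \left(2 + 6\right)} 4 = \frac{-6 - 8}{41 + 7 \cdot 8} \cdot 4 = \frac{-6 - 8}{41 + 56} \cdot 4 = \frac{1}{97} \left(-14\right) 4 = \left(- \frac{14}{97}\right) 4 = - \frac{56}{97}$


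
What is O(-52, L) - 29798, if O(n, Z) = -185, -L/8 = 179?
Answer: -29983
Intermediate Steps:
L = -1432 (L = -8*179 = -1432)
O(-52, L) - 29798 = -185 - 29798 = -29983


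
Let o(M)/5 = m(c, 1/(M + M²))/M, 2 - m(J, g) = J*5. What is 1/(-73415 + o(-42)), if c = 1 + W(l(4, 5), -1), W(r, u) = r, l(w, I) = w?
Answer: -42/3083315 ≈ -1.3622e-5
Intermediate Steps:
c = 5 (c = 1 + 4 = 5)
m(J, g) = 2 - 5*J (m(J, g) = 2 - J*5 = 2 - 5*J)
o(M) = -115/M (o(M) = 5*((2 - 5*5)/M) = 5*((2 - 25)/M) = 5*(-23/M) = -115/M)
1/(-73415 + o(-42)) = 1/(-73415 - 115/(-42)) = 1/(-73415 - 115*(-1/42)) = 1/(-73415 + 115/42) = 1/(-3083315/42) = -42/3083315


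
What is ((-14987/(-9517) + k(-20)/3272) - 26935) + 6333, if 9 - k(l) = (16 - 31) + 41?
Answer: -641489657973/31139624 ≈ -20600.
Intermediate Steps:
k(l) = -17 (k(l) = 9 - ((16 - 31) + 41) = 9 - (-15 + 41) = 9 - 1*26 = 9 - 26 = -17)
((-14987/(-9517) + k(-20)/3272) - 26935) + 6333 = ((-14987/(-9517) - 17/3272) - 26935) + 6333 = ((-14987*(-1/9517) - 17*1/3272) - 26935) + 6333 = ((14987/9517 - 17/3272) - 26935) + 6333 = (48875675/31139624 - 26935) + 6333 = -838696896765/31139624 + 6333 = -641489657973/31139624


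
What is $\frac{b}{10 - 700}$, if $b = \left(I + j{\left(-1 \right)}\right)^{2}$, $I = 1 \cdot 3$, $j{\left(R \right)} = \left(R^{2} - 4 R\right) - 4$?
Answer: $- \frac{8}{345} \approx -0.023188$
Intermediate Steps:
$j{\left(R \right)} = -4 + R^{2} - 4 R$
$I = 3$
$b = 16$ ($b = \left(3 - -1\right)^{2} = \left(3 + \left(-4 + 1 + 4\right)\right)^{2} = \left(3 + 1\right)^{2} = 4^{2} = 16$)
$\frac{b}{10 - 700} = \frac{16}{10 - 700} = \frac{16}{-690} = 16 \left(- \frac{1}{690}\right) = - \frac{8}{345}$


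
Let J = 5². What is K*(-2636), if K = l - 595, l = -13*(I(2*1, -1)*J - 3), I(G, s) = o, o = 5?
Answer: 5749116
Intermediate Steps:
I(G, s) = 5
J = 25
l = -1586 (l = -13*(5*25 - 3) = -13*(125 - 3) = -13*122 = -1586)
K = -2181 (K = -1586 - 595 = -2181)
K*(-2636) = -2181*(-2636) = 5749116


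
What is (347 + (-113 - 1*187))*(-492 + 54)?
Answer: -20586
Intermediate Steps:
(347 + (-113 - 1*187))*(-492 + 54) = (347 + (-113 - 187))*(-438) = (347 - 300)*(-438) = 47*(-438) = -20586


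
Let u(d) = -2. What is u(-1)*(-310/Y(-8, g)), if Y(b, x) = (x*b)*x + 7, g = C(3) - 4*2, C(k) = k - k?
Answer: -124/101 ≈ -1.2277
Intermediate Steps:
C(k) = 0
g = -8 (g = 0 - 4*2 = 0 - 8 = -8)
Y(b, x) = 7 + b*x² (Y(b, x) = (b*x)*x + 7 = b*x² + 7 = 7 + b*x²)
u(-1)*(-310/Y(-8, g)) = -(-620)/(7 - 8*(-8)²) = -(-620)/(7 - 8*64) = -(-620)/(7 - 512) = -(-620)/(-505) = -(-620)*(-1)/505 = -2*62/101 = -124/101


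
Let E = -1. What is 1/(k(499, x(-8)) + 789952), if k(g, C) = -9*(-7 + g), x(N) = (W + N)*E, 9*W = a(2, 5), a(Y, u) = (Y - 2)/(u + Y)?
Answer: 1/785524 ≈ 1.2730e-6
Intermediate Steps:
a(Y, u) = (-2 + Y)/(Y + u)
W = 0 (W = ((-2 + 2)/(2 + 5))/9 = (0/7)/9 = ((1/7)*0)/9 = (1/9)*0 = 0)
x(N) = -N (x(N) = (0 + N)*(-1) = N*(-1) = -N)
k(g, C) = 63 - 9*g
1/(k(499, x(-8)) + 789952) = 1/((63 - 9*499) + 789952) = 1/((63 - 4491) + 789952) = 1/(-4428 + 789952) = 1/785524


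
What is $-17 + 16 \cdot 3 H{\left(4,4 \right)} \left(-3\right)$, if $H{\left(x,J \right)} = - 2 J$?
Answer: $1135$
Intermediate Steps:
$-17 + 16 \cdot 3 H{\left(4,4 \right)} \left(-3\right) = -17 + 16 \cdot 3 \left(\left(-2\right) 4\right) \left(-3\right) = -17 + 16 \cdot 3 \left(-8\right) \left(-3\right) = -17 + 16 \left(\left(-24\right) \left(-3\right)\right) = -17 + 16 \cdot 72 = -17 + 1152 = 1135$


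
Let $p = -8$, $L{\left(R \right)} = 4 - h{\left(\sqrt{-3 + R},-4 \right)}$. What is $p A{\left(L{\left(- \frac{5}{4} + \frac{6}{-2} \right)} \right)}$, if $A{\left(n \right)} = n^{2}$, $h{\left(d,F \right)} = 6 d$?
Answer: $1960 + 192 i \sqrt{29} \approx 1960.0 + 1034.0 i$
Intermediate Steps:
$L{\left(R \right)} = 4 - 6 \sqrt{-3 + R}$
$p A{\left(L{\left(- \frac{5}{4} + \frac{6}{-2} \right)} \right)} = - 8 \left(4 - 6 \sqrt{-3 + \left(- \frac{5}{4} + \frac{6}{-2}\right)}\right)^{2} = - 8 \left(4 - 6 \sqrt{-3 + \left(\left(-5\right) \frac{1}{4} + 6 \left(- \frac{1}{2}\right)\right)}\right)^{2} = - 8 \left(4 - 6 \sqrt{-3 - \frac{17}{4}}\right)^{2} = - 8 \left(4 - 6 \sqrt{- \frac{29}{4}}\right)^{2} = - 8 \left(4 - 6 \frac{i \sqrt{29}}{2}\right)^{2} = - 8 \left(4 - 3 i \sqrt{29}\right)^{2}$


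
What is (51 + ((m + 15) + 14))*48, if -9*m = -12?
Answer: 3904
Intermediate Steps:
m = 4/3 (m = -1/9*(-12) = 4/3 ≈ 1.3333)
(51 + ((m + 15) + 14))*48 = (51 + ((4/3 + 15) + 14))*48 = (51 + (49/3 + 14))*48 = (51 + 91/3)*48 = (244/3)*48 = 3904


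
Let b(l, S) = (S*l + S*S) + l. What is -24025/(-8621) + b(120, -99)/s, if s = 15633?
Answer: 119564762/44924031 ≈ 2.6615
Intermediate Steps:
b(l, S) = l + S² + S*l (b(l, S) = (S*l + S²) + l = (S² + S*l) + l = l + S² + S*l)
-24025/(-8621) + b(120, -99)/s = -24025/(-8621) + (120 + (-99)² - 99*120)/15633 = -24025*(-1/8621) + (120 + 9801 - 11880)*(1/15633) = 24025/8621 - 1959*1/15633 = 24025/8621 - 653/5211 = 119564762/44924031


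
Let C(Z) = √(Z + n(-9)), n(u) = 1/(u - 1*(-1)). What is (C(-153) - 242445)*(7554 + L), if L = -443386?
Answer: 105665289240 - 3813530*I*√2 ≈ 1.0567e+11 - 5.3931e+6*I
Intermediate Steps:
n(u) = 1/(1 + u) (n(u) = 1/(u + 1) = 1/(1 + u))
C(Z) = √(-⅛ + Z) (C(Z) = √(Z + 1/(1 - 9)) = √(Z + 1/(-8)) = √(Z - ⅛) = √(-⅛ + Z))
(C(-153) - 242445)*(7554 + L) = (√(-2 + 16*(-153))/4 - 242445)*(7554 - 443386) = (√(-2 - 2448)/4 - 242445)*(-435832) = (√(-2450)/4 - 242445)*(-435832) = ((35*I*√2)/4 - 242445)*(-435832) = (35*I*√2/4 - 242445)*(-435832) = (-242445 + 35*I*√2/4)*(-435832) = 105665289240 - 3813530*I*√2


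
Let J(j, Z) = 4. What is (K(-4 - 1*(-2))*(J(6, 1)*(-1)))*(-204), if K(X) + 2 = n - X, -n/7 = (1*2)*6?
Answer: -68544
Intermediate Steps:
n = -84 (n = -7*1*2*6 = -14*6 = -7*12 = -84)
K(X) = -86 - X (K(X) = -2 + (-84 - X) = -86 - X)
(K(-4 - 1*(-2))*(J(6, 1)*(-1)))*(-204) = ((-86 - (-4 - 1*(-2)))*(4*(-1)))*(-204) = ((-86 - (-4 + 2))*(-4))*(-204) = ((-86 - 1*(-2))*(-4))*(-204) = ((-86 + 2)*(-4))*(-204) = -84*(-4)*(-204) = 336*(-204) = -68544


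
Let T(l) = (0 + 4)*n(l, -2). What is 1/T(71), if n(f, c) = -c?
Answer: ⅛ ≈ 0.12500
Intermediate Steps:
T(l) = 8 (T(l) = (0 + 4)*(-1*(-2)) = 4*2 = 8)
1/T(71) = 1/8 = ⅛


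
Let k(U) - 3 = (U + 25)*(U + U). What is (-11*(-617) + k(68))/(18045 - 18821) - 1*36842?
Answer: -14304415/388 ≈ -36867.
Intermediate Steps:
k(U) = 3 + 2*U*(25 + U) (k(U) = 3 + (U + 25)*(U + U) = 3 + (25 + U)*(2*U) = 3 + 2*U*(25 + U))
(-11*(-617) + k(68))/(18045 - 18821) - 1*36842 = (-11*(-617) + (3 + 2*68**2 + 50*68))/(18045 - 18821) - 1*36842 = (6787 + (3 + 2*4624 + 3400))/(-776) - 36842 = (6787 + (3 + 9248 + 3400))*(-1/776) - 36842 = (6787 + 12651)*(-1/776) - 36842 = 19438*(-1/776) - 36842 = -9719/388 - 36842 = -14304415/388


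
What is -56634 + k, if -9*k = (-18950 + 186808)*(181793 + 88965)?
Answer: -45449406070/9 ≈ -5.0499e+9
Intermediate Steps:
k = -45448896364/9 (k = -(-18950 + 186808)*(181793 + 88965)/9 = -167858*270758/9 = -⅑*45448896364 = -45448896364/9 ≈ -5.0499e+9)
-56634 + k = -56634 - 45448896364/9 = -45449406070/9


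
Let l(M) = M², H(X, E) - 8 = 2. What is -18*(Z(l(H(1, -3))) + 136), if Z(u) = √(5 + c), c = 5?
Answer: -2448 - 18*√10 ≈ -2504.9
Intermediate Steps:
H(X, E) = 10 (H(X, E) = 8 + 2 = 10)
Z(u) = √10 (Z(u) = √(5 + 5) = √10)
-18*(Z(l(H(1, -3))) + 136) = -18*(√10 + 136) = -18*(136 + √10) = -2448 - 18*√10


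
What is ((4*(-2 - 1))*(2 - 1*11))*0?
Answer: 0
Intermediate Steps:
((4*(-2 - 1))*(2 - 1*11))*0 = ((4*(-3))*(2 - 11))*0 = -12*(-9)*0 = 108*0 = 0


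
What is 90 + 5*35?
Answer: 265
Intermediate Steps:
90 + 5*35 = 90 + 175 = 265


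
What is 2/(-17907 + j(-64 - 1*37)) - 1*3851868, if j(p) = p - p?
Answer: -68975400278/17907 ≈ -3.8519e+6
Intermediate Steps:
j(p) = 0
2/(-17907 + j(-64 - 1*37)) - 1*3851868 = 2/(-17907 + 0) - 1*3851868 = 2/(-17907) - 3851868 = 2*(-1/17907) - 3851868 = -2/17907 - 3851868 = -68975400278/17907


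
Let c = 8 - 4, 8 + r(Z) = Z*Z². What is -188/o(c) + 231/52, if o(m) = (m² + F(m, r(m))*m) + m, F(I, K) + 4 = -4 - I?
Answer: 4061/364 ≈ 11.157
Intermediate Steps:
r(Z) = -8 + Z³ (r(Z) = -8 + Z*Z² = -8 + Z³)
c = 4
F(I, K) = -8 - I (F(I, K) = -4 + (-4 - I) = -8 - I)
o(m) = m + m² + m*(-8 - m) (o(m) = (m² + (-8 - m)*m) + m = (m² + m*(-8 - m)) + m = m + m² + m*(-8 - m))
-188/o(c) + 231/52 = -188/((-7*4)) + 231/52 = -188/(-28) + 231*(1/52) = -188*(-1/28) + 231/52 = 47/7 + 231/52 = 4061/364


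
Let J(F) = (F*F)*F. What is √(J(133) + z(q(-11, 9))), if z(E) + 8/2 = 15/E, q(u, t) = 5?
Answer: 6*√65351 ≈ 1533.8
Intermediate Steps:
z(E) = -4 + 15/E
J(F) = F³ (J(F) = F²*F = F³)
√(J(133) + z(q(-11, 9))) = √(133³ + (-4 + 15/5)) = √(2352637 + (-4 + 15*(⅕))) = √(2352637 + (-4 + 3)) = √(2352637 - 1) = √2352636 = 6*√65351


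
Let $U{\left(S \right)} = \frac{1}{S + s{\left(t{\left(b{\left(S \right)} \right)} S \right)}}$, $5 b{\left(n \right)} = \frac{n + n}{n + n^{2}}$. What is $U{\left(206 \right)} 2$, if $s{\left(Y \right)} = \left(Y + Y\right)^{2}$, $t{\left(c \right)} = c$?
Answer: $\frac{1071225}{110675663} \approx 0.009679$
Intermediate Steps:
$b{\left(n \right)} = \frac{2 n}{5 \left(n + n^{2}\right)}$ ($b{\left(n \right)} = \frac{\left(n + n\right) \frac{1}{n + n^{2}}}{5} = \frac{2 n \frac{1}{n + n^{2}}}{5} = \frac{2 n}{5 \left(n + n^{2}\right)}$)
$s{\left(Y \right)} = 4 Y^{2}$ ($s{\left(Y \right)} = \left(2 Y\right)^{2} = 4 Y^{2}$)
$U{\left(S \right)} = \frac{1}{S + \frac{16 S^{2}}{25 \left(1 + S\right)^{2}}}$ ($U{\left(S \right)} = \frac{1}{S + 4 \left(\frac{2}{5 \left(1 + S\right)} S\right)^{2}} = \frac{1}{S + 4 \left(\frac{2 S}{5 \left(1 + S\right)}\right)^{2}} = \frac{1}{S + 4 \frac{4 S^{2}}{25 \left(1 + S\right)^{2}}} = \frac{1}{S + \frac{16 S^{2}}{25 \left(1 + S\right)^{2}}}$)
$U{\left(206 \right)} 2 = \frac{25 \left(1 + 206\right)^{2}}{206 \left(16 \cdot 206 + 25 \left(1 + 206\right)^{2}\right)} 2 = 25 \cdot \frac{1}{206} \cdot 207^{2} \frac{1}{3296 + 25 \cdot 207^{2}} \cdot 2 = 25 \cdot \frac{1}{206} \cdot 42849 \frac{1}{3296 + 25 \cdot 42849} \cdot 2 = 25 \cdot \frac{1}{206} \cdot 42849 \frac{1}{3296 + 1071225} \cdot 2 = 25 \cdot \frac{1}{206} \cdot 42849 \cdot \frac{1}{1074521} \cdot 2 = \frac{1071225}{221351326} \cdot 2 = \frac{1071225}{110675663}$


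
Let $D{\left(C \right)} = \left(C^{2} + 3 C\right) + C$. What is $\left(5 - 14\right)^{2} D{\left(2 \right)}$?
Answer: $972$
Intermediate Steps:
$D{\left(C \right)} = C^{2} + 4 C$
$\left(5 - 14\right)^{2} D{\left(2 \right)} = \left(5 - 14\right)^{2} \cdot 2 \left(4 + 2\right) = \left(-9\right)^{2} \cdot 2 \cdot 6 = 81 \cdot 12 = 972$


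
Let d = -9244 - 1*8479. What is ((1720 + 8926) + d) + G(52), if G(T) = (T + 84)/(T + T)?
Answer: -91984/13 ≈ -7075.7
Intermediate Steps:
G(T) = (84 + T)/(2*T) (G(T) = (84 + T)/((2*T)) = (84 + T)*(1/(2*T)) = (84 + T)/(2*T))
d = -17723 (d = -9244 - 8479 = -17723)
((1720 + 8926) + d) + G(52) = ((1720 + 8926) - 17723) + (1/2)*(84 + 52)/52 = (10646 - 17723) + (1/2)*(1/52)*136 = -7077 + 17/13 = -91984/13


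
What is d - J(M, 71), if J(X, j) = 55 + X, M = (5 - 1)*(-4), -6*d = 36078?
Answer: -6052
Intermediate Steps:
d = -6013 (d = -1/6*36078 = -6013)
M = -16 (M = 4*(-4) = -16)
d - J(M, 71) = -6013 - (55 - 16) = -6013 - 1*39 = -6013 - 39 = -6052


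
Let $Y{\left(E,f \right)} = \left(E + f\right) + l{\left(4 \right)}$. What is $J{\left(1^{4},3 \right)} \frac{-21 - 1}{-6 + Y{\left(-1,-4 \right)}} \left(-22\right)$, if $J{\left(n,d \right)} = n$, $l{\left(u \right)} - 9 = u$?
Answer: $242$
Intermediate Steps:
$l{\left(u \right)} = 9 + u$
$Y{\left(E,f \right)} = 13 + E + f$ ($Y{\left(E,f \right)} = \left(E + f\right) + \left(9 + 4\right) = \left(E + f\right) + 13 = 13 + E + f$)
$J{\left(1^{4},3 \right)} \frac{-21 - 1}{-6 + Y{\left(-1,-4 \right)}} \left(-22\right) = 1^{4} \frac{-21 - 1}{-6 - -8} \left(-22\right) = 1 \left(- \frac{22}{-6 + 8}\right) \left(-22\right) = 1 \left(- \frac{22}{2}\right) \left(-22\right) = 1 \left(\left(-22\right) \frac{1}{2}\right) \left(-22\right) = 1 \left(-11\right) \left(-22\right) = \left(-11\right) \left(-22\right) = 242$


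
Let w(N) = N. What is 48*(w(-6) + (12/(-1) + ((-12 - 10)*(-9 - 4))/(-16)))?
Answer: -1722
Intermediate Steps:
48*(w(-6) + (12/(-1) + ((-12 - 10)*(-9 - 4))/(-16))) = 48*(-6 + (12/(-1) + ((-12 - 10)*(-9 - 4))/(-16))) = 48*(-6 + (12*(-1) - 22*(-13)*(-1/16))) = 48*(-6 + (-12 + 286*(-1/16))) = 48*(-6 + (-12 - 143/8)) = 48*(-6 - 239/8) = 48*(-287/8) = -1722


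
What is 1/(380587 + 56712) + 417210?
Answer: 182445515791/437299 ≈ 4.1721e+5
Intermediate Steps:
1/(380587 + 56712) + 417210 = 1/437299 + 417210 = 182445515791/437299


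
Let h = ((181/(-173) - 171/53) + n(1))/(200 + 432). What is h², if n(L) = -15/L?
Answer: 31226777521/33579799756864 ≈ 0.00092993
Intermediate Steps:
h = -176711/5794808 (h = ((181/(-173) - 171/53) - 15/1)/(200 + 432) = ((181*(-1/173) - 171*1/53) - 15*1)/632 = ((-181/173 - 171/53) - 15)*(1/632) = (-39176/9169 - 15)*(1/632) = -176711/9169*1/632 = -176711/5794808 ≈ -0.030495)
h² = (-176711/5794808)² = 31226777521/33579799756864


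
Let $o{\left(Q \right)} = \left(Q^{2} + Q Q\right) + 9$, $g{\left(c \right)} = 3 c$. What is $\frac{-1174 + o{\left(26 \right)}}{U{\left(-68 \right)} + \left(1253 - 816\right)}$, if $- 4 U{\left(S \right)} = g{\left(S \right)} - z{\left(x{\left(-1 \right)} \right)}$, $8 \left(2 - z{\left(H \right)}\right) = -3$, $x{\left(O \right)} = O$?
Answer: $\frac{5984}{15635} \approx 0.38273$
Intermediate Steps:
$z{\left(H \right)} = \frac{19}{8}$ ($z{\left(H \right)} = 2 - - \frac{3}{8} = 2 + \frac{3}{8} = \frac{19}{8}$)
$o{\left(Q \right)} = 9 + 2 Q^{2}$ ($o{\left(Q \right)} = \left(Q^{2} + Q^{2}\right) + 9 = 2 Q^{2} + 9 = 9 + 2 Q^{2}$)
$U{\left(S \right)} = \frac{19}{32} - \frac{3 S}{4}$ ($U{\left(S \right)} = - \frac{3 S - \frac{19}{8}}{4} = - \frac{- \frac{19}{8} + 3 S}{4} = \frac{19}{32} - \frac{3 S}{4}$)
$\frac{-1174 + o{\left(26 \right)}}{U{\left(-68 \right)} + \left(1253 - 816\right)} = \frac{-1174 + \left(9 + 2 \cdot 26^{2}\right)}{\left(\frac{19}{32} - -51\right) + \left(1253 - 816\right)} = \frac{-1174 + \left(9 + 2 \cdot 676\right)}{\left(\frac{19}{32} + 51\right) + 437} = \frac{-1174 + \left(9 + 1352\right)}{\frac{1651}{32} + 437} = \frac{-1174 + 1361}{\frac{15635}{32}} = 187 \cdot \frac{32}{15635} = \frac{5984}{15635}$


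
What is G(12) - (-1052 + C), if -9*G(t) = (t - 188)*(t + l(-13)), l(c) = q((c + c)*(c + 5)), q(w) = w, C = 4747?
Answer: 5465/9 ≈ 607.22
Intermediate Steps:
l(c) = 2*c*(5 + c) (l(c) = (c + c)*(c + 5) = (2*c)*(5 + c) = 2*c*(5 + c))
G(t) = -(-188 + t)*(208 + t)/9 (G(t) = -(t - 188)*(t + 2*(-13)*(5 - 13))/9 = -(-188 + t)*(t + 2*(-13)*(-8))/9 = -(-188 + t)*(t + 208)/9 = -(-188 + t)*(208 + t)/9)
G(12) - (-1052 + C) = (39104/9 - 20/9*12 - ⅑*12²) - (-1052 + 4747) = (39104/9 - 80/3 - ⅑*144) - 1*3695 = (39104/9 - 80/3 - 16) - 3695 = 38720/9 - 3695 = 5465/9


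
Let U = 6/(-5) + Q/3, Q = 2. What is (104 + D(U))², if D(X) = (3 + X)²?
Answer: 613503361/50625 ≈ 12119.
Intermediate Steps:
U = -8/15 (U = 6/(-5) + 2/3 = 6*(-⅕) + 2*(⅓) = -6/5 + ⅔ = -8/15 ≈ -0.53333)
(104 + D(U))² = (104 + (3 - 8/15)²)² = (104 + (37/15)²)² = (104 + 1369/225)² = (24769/225)² = 613503361/50625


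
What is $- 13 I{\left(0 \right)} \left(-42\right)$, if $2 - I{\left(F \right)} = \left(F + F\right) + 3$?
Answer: $-546$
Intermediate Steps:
$I{\left(F \right)} = -1 - 2 F$ ($I{\left(F \right)} = 2 - \left(\left(F + F\right) + 3\right) = 2 - \left(2 F + 3\right) = 2 - \left(3 + 2 F\right) = -1 - 2 F$)
$- 13 I{\left(0 \right)} \left(-42\right) = - 13 \left(-1 - 0\right) \left(-42\right) = - 13 \left(-1 + 0\right) \left(-42\right) = \left(-13\right) \left(-1\right) \left(-42\right) = 13 \left(-42\right) = -546$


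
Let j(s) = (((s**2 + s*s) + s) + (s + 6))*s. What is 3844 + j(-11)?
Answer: 1358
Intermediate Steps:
j(s) = s*(6 + 2*s + 2*s**2) (j(s) = (((s**2 + s**2) + s) + (6 + s))*s = ((2*s**2 + s) + (6 + s))*s = ((s + 2*s**2) + (6 + s))*s = (6 + 2*s + 2*s**2)*s = s*(6 + 2*s + 2*s**2))
3844 + j(-11) = 3844 + 2*(-11)*(3 - 11 + (-11)**2) = 3844 + 2*(-11)*(3 - 11 + 121) = 3844 + 2*(-11)*113 = 3844 - 2486 = 1358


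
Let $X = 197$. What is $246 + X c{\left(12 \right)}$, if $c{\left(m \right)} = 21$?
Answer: $4383$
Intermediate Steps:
$246 + X c{\left(12 \right)} = 246 + 197 \cdot 21 = 246 + 4137 = 4383$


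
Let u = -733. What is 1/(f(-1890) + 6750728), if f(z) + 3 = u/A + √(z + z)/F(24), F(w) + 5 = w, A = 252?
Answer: 154759925901924/1044741250629642106249 - 7239456*I*√105/1044741250629642106249 ≈ 1.4813e-7 - 7.1005e-14*I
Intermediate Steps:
F(w) = -5 + w
f(z) = -1489/252 + √2*√z/19 (f(z) = -3 + (-733/252 + √(z + z)/(-5 + 24)) = -3 + (-733*1/252 + √(2*z)/19) = -3 + (-733/252 + (√2*√z)*(1/19)) = -3 + (-733/252 + √2*√z/19) = -1489/252 + √2*√z/19)
1/(f(-1890) + 6750728) = 1/((-1489/252 + √2*√(-1890)/19) + 6750728) = 1/((-1489/252 + √2*(3*I*√210)/19) + 6750728) = 1/((-1489/252 + 6*I*√105/19) + 6750728) = 1/(1701181967/252 + 6*I*√105/19)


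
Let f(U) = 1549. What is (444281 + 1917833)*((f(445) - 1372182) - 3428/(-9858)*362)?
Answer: -15956622385391146/4929 ≈ -3.2373e+12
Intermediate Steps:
(444281 + 1917833)*((f(445) - 1372182) - 3428/(-9858)*362) = (444281 + 1917833)*((1549 - 1372182) - 3428/(-9858)*362) = 2362114*(-1370633 - 3428*(-1/9858)*362) = 2362114*(-1370633 + (1714/4929)*362) = 2362114*(-1370633 + 620468/4929) = 2362114*(-6755229589/4929) = -15956622385391146/4929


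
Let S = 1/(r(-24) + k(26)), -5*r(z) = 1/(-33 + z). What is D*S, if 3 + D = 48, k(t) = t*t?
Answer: 12825/192661 ≈ 0.066568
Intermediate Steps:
k(t) = t**2
r(z) = -1/(5*(-33 + z))
S = 285/192661 (S = 1/(-1/(-165 + 5*(-24)) + 26**2) = 1/(-1/(-165 - 120) + 676) = 1/(-1/(-285) + 676) = 1/(-1*(-1/285) + 676) = 1/(1/285 + 676) = 1/(192661/285) = 285/192661 ≈ 0.0014793)
D = 45 (D = -3 + 48 = 45)
D*S = 45*(285/192661) = 12825/192661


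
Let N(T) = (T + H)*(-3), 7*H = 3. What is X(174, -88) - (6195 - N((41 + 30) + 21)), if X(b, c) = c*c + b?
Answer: 10120/7 ≈ 1445.7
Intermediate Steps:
H = 3/7 (H = (⅐)*3 = 3/7 ≈ 0.42857)
N(T) = -9/7 - 3*T (N(T) = (T + 3/7)*(-3) = (3/7 + T)*(-3) = -9/7 - 3*T)
X(b, c) = b + c² (X(b, c) = c² + b = b + c²)
X(174, -88) - (6195 - N((41 + 30) + 21)) = (174 + (-88)²) - (6195 - (-9/7 - 3*((41 + 30) + 21))) = (174 + 7744) - (6195 - (-9/7 - 3*(71 + 21))) = 7918 - (6195 - (-9/7 - 3*92)) = 7918 - (6195 - (-9/7 - 276)) = 7918 - (6195 - 1*(-1941/7)) = 7918 - (6195 + 1941/7) = 7918 - 1*45306/7 = 7918 - 45306/7 = 10120/7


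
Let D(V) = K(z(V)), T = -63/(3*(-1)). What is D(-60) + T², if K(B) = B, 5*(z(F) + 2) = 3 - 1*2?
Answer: 2196/5 ≈ 439.20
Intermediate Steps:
z(F) = -9/5 (z(F) = -2 + (3 - 1*2)/5 = -2 + (3 - 2)/5 = -2 + (⅕)*1 = -2 + ⅕ = -9/5)
T = 21 (T = -63/(-3) = -63*(-⅓) = 21)
D(V) = -9/5
D(-60) + T² = -9/5 + 21² = -9/5 + 441 = 2196/5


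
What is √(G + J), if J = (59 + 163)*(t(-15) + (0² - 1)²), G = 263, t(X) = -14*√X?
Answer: √(485 - 3108*I*√15) ≈ 79.158 - 76.033*I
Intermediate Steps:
J = 222 - 3108*I*√15 (J = (59 + 163)*(-14*I*√15 + (0² - 1)²) = 222*(-14*I*√15 + (0 - 1)²) = 222*(-14*I*√15 + (-1)²) = 222*(-14*I*√15 + 1) = 222*(1 - 14*I*√15) = 222 - 3108*I*√15 ≈ 222.0 - 12037.0*I)
√(G + J) = √(263 + (222 - 3108*I*√15)) = √(485 - 3108*I*√15)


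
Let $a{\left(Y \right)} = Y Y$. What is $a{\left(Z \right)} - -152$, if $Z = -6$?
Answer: $188$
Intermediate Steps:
$a{\left(Y \right)} = Y^{2}$
$a{\left(Z \right)} - -152 = \left(-6\right)^{2} - -152 = 36 + 152 = 188$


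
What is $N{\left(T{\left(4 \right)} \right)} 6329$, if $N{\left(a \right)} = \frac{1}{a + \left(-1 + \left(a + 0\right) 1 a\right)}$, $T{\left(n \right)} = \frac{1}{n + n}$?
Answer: $- \frac{405056}{55} \approx -7364.7$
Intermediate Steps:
$T{\left(n \right)} = \frac{1}{2 n}$
$N{\left(a \right)} = \frac{1}{-1 + a + a^{2}}$ ($N{\left(a \right)} = \frac{1}{a + \left(-1 + a 1 a\right)} = \frac{1}{a + \left(-1 + a a\right)} = \frac{1}{a + \left(-1 + a^{2}\right)} = \frac{1}{-1 + a + a^{2}}$)
$N{\left(T{\left(4 \right)} \right)} 6329 = \frac{1}{-1 + \frac{1}{2 \cdot 4} + \left(\frac{1}{2 \cdot 4}\right)^{2}} \cdot 6329 = \frac{1}{-1 + \frac{1}{2} \cdot \frac{1}{4} + \left(\frac{1}{2} \cdot \frac{1}{4}\right)^{2}} \cdot 6329 = \frac{1}{-1 + \frac{1}{8} + \left(\frac{1}{8}\right)^{2}} \cdot 6329 = \frac{1}{-1 + \frac{1}{8} + \frac{1}{64}} \cdot 6329 = \frac{1}{- \frac{55}{64}} \cdot 6329 = \left(- \frac{64}{55}\right) 6329 = - \frac{405056}{55}$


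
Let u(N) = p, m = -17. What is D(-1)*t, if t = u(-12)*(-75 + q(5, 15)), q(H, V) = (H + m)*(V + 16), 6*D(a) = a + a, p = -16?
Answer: -2384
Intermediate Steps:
u(N) = -16
D(a) = a/3 (D(a) = (a + a)/6 = (2*a)/6 = a/3)
q(H, V) = (-17 + H)*(16 + V) (q(H, V) = (H - 17)*(V + 16) = (-17 + H)*(16 + V))
t = 7152 (t = -16*(-75 + (-272 - 17*15 + 16*5 + 5*15)) = -16*(-75 + (-272 - 255 + 80 + 75)) = -16*(-75 - 372) = -16*(-447) = 7152)
D(-1)*t = ((⅓)*(-1))*7152 = -⅓*7152 = -2384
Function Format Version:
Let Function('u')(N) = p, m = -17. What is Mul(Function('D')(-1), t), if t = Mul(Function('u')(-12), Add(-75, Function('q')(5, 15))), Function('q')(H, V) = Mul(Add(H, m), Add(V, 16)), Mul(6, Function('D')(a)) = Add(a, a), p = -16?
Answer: -2384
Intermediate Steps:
Function('u')(N) = -16
Function('D')(a) = Mul(Rational(1, 3), a) (Function('D')(a) = Mul(Rational(1, 6), Add(a, a)) = Mul(Rational(1, 6), Mul(2, a)) = Mul(Rational(1, 3), a))
Function('q')(H, V) = Mul(Add(-17, H), Add(16, V)) (Function('q')(H, V) = Mul(Add(H, -17), Add(V, 16)) = Mul(Add(-17, H), Add(16, V)))
t = 7152 (t = Mul(-16, Add(-75, Add(-272, Mul(-17, 15), Mul(16, 5), Mul(5, 15)))) = Mul(-16, Add(-75, Add(-272, -255, 80, 75))) = Mul(-16, Add(-75, -372)) = Mul(-16, -447) = 7152)
Mul(Function('D')(-1), t) = Mul(Mul(Rational(1, 3), -1), 7152) = Mul(Rational(-1, 3), 7152) = -2384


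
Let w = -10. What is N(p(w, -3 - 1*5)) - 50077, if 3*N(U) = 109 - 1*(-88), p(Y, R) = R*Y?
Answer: -150034/3 ≈ -50011.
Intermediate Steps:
N(U) = 197/3 (N(U) = (109 - 1*(-88))/3 = (109 + 88)/3 = (⅓)*197 = 197/3)
N(p(w, -3 - 1*5)) - 50077 = 197/3 - 50077 = -150034/3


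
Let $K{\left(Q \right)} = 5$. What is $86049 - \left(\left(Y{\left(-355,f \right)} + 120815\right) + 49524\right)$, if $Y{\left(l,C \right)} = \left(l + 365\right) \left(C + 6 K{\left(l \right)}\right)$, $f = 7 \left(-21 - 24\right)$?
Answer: $-81440$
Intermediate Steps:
$f = -315$ ($f = 7 \left(-21 - 24\right) = 7 \left(-45\right) = -315$)
$Y{\left(l,C \right)} = \left(30 + C\right) \left(365 + l\right)$ ($Y{\left(l,C \right)} = \left(l + 365\right) \left(C + 6 \cdot 5\right) = \left(365 + l\right) \left(C + 30\right) = \left(365 + l\right) \left(30 + C\right) = \left(30 + C\right) \left(365 + l\right)$)
$86049 - \left(\left(Y{\left(-355,f \right)} + 120815\right) + 49524\right) = 86049 - \left(\left(\left(10950 + 30 \left(-355\right) + 365 \left(-315\right) - -111825\right) + 120815\right) + 49524\right) = 86049 - \left(\left(\left(10950 - 10650 - 114975 + 111825\right) + 120815\right) + 49524\right) = 86049 - \left(\left(-2850 + 120815\right) + 49524\right) = 86049 - \left(117965 + 49524\right) = 86049 - 167489 = -81440$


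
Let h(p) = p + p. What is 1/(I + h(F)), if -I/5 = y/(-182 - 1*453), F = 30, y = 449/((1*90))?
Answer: 11430/686249 ≈ 0.016656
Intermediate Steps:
y = 449/90 ≈ 4.9889
h(p) = 2*p
I = 449/11430 (I = -449/(18*(-182 - 1*453)) = -449/(18*(-182 - 453)) = -449/(18*(-635)) = -449*(-1)/(18*635) = -5*(-449/57150) = 449/11430 ≈ 0.039283)
1/(I + h(F)) = 1/(449/11430 + 2*30) = 1/(449/11430 + 60) = 1/(686249/11430) = 11430/686249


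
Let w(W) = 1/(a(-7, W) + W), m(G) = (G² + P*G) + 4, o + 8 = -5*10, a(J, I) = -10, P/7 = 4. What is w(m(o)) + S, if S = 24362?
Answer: 42243709/1734 ≈ 24362.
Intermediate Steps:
P = 28 (P = 7*4 = 28)
o = -58 (o = -8 - 5*10 = -8 - 50 = -58)
m(G) = 4 + G² + 28*G (m(G) = (G² + 28*G) + 4 = 4 + G² + 28*G)
w(W) = 1/(-10 + W)
w(m(o)) + S = 1/(-10 + (4 + (-58)² + 28*(-58))) + 24362 = 1/(-10 + (4 + 3364 - 1624)) + 24362 = 1/(-10 + 1744) + 24362 = 1/1734 + 24362 = 42243709/1734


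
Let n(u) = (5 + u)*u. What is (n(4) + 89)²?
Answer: 15625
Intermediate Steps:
n(u) = u*(5 + u)
(n(4) + 89)² = (4*(5 + 4) + 89)² = (4*9 + 89)² = (36 + 89)² = 125² = 15625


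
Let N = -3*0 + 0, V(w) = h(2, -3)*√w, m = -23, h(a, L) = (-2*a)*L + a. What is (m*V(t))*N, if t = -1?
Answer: 0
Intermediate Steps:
h(a, L) = a - 2*L*a (h(a, L) = -2*L*a + a = a - 2*L*a)
V(w) = 14*√w (V(w) = (2*(1 - 2*(-3)))*√w = (2*(1 + 6))*√w = (2*7)*√w = 14*√w)
N = 0 (N = 0 + 0 = 0)
(m*V(t))*N = -322*√(-1)*0 = -322*I*0 = 0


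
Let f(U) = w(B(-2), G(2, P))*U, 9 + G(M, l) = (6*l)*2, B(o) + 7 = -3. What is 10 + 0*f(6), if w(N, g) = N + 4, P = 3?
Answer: 10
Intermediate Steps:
B(o) = -10 (B(o) = -7 - 3 = -10)
G(M, l) = -9 + 12*l (G(M, l) = -9 + (6*l)*2 = -9 + 12*l)
w(N, g) = 4 + N
f(U) = -6*U (f(U) = (4 - 10)*U = -6*U)
10 + 0*f(6) = 10 + 0*(-6*6) = 10 + 0*(-36) = 10 + 0 = 10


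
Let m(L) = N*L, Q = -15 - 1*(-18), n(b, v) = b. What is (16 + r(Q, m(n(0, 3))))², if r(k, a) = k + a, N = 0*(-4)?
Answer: 361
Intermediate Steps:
Q = 3 (Q = -15 + 18 = 3)
N = 0
m(L) = 0 (m(L) = 0*L = 0)
r(k, a) = a + k
(16 + r(Q, m(n(0, 3))))² = (16 + (0 + 3))² = (16 + 3)² = 19² = 361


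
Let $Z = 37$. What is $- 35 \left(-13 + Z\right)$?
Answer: $-840$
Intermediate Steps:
$- 35 \left(-13 + Z\right) = - 35 \left(-13 + 37\right) = \left(-35\right) 24 = -840$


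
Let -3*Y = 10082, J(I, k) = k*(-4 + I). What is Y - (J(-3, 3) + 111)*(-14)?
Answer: -6302/3 ≈ -2100.7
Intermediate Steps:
Y = -10082/3 (Y = -1/3*10082 = -10082/3 ≈ -3360.7)
Y - (J(-3, 3) + 111)*(-14) = -10082/3 - (3*(-4 - 3) + 111)*(-14) = -10082/3 - (3*(-7) + 111)*(-14) = -10082/3 - (-21 + 111)*(-14) = -10082/3 - 90*(-14) = -10082/3 - 1*(-1260) = -10082/3 + 1260 = -6302/3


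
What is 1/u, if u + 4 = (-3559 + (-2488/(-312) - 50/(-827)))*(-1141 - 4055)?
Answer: 10751/198364669956 ≈ 5.4198e-8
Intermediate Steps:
u = 198364669956/10751 (u = -4 + (-3559 + (-2488/(-312) - 50/(-827)))*(-1141 - 4055) = -4 + (-3559 + (-2488*(-1/312) - 50*(-1/827)))*(-5196) = -4 + (-3559 + (311/39 + 50/827))*(-5196) = -4 + (-3559 + 259147/32253)*(-5196) = -4 - 114529280/32253*(-5196) = -4 + 198364712960/10751 = 198364669956/10751 ≈ 1.8451e+7)
1/u = 1/(198364669956/10751) = 10751/198364669956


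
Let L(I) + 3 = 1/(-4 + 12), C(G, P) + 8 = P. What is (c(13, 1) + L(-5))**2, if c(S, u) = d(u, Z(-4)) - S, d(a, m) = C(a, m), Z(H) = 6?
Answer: 20449/64 ≈ 319.52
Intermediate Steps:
C(G, P) = -8 + P
d(a, m) = -8 + m
c(S, u) = -2 - S (c(S, u) = (-8 + 6) - S = -2 - S)
L(I) = -23/8 (L(I) = -3 + 1/(-4 + 12) = -3 + 1/8 = -23/8)
(c(13, 1) + L(-5))**2 = ((-2 - 1*13) - 23/8)**2 = ((-2 - 13) - 23/8)**2 = (-15 - 23/8)**2 = (-143/8)**2 = 20449/64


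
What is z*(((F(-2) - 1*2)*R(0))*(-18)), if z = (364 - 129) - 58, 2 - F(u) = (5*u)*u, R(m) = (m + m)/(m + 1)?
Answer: 0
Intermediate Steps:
R(m) = 2*m/(1 + m) (R(m) = (2*m)/(1 + m) = 2*m/(1 + m))
F(u) = 2 - 5*u² (F(u) = 2 - 5*u*u = 2 - 5*u²)
z = 177 (z = 235 - 58 = 177)
z*(((F(-2) - 1*2)*R(0))*(-18)) = 177*((((2 - 5*(-2)²) - 1*2)*(2*0/(1 + 0)))*(-18)) = 177*((((2 - 5*4) - 2)*(2*0/1))*(-18)) = 177*((((2 - 20) - 2)*(2*0*1))*(-18)) = 177*(((-18 - 2)*0)*(-18)) = 177*(-20*0*(-18)) = 177*(0*(-18)) = 177*0 = 0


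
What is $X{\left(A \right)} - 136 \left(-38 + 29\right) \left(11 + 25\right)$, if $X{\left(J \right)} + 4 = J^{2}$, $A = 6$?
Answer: $44096$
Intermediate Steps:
$X{\left(J \right)} = -4 + J^{2}$
$X{\left(A \right)} - 136 \left(-38 + 29\right) \left(11 + 25\right) = \left(-4 + 6^{2}\right) - 136 \left(-38 + 29\right) \left(11 + 25\right) = \left(-4 + 36\right) - 136 \left(\left(-9\right) 36\right) = 32 - -44064 = 32 + 44064 = 44096$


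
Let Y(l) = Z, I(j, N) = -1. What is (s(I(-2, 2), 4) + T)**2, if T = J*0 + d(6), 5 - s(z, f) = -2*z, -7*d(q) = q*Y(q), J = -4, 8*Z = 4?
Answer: 324/49 ≈ 6.6122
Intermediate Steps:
Z = 1/2 (Z = (1/8)*4 = 1/2 ≈ 0.50000)
Y(l) = 1/2
d(q) = -q/14 (d(q) = -q/(7*2) = -q/14)
s(z, f) = 5 + 2*z (s(z, f) = 5 - (-2)*z = 5 + 2*z)
T = -3/7 (T = -4*0 - 1/14*6 = 0 - 3/7 = -3/7 ≈ -0.42857)
(s(I(-2, 2), 4) + T)**2 = ((5 + 2*(-1)) - 3/7)**2 = ((5 - 2) - 3/7)**2 = (3 - 3/7)**2 = (18/7)**2 = 324/49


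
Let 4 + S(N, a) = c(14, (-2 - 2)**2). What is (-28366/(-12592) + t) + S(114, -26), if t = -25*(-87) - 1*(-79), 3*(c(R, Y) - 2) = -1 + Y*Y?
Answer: 14727935/6296 ≈ 2339.3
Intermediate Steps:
c(R, Y) = 5/3 + Y**2/3 (c(R, Y) = 2 + (-1 + Y*Y)/3 = 2 + (-1 + Y**2)/3 = 2 + (-1/3 + Y**2/3) = 5/3 + Y**2/3)
t = 2254 (t = 2175 + 79 = 2254)
S(N, a) = 83 (S(N, a) = -4 + (5/3 + ((-2 - 2)**2)**2/3) = -4 + (5/3 + ((-4)**2)**2/3) = -4 + (5/3 + (1/3)*16**2) = -4 + (5/3 + (1/3)*256) = -4 + (5/3 + 256/3) = -4 + 87 = 83)
(-28366/(-12592) + t) + S(114, -26) = (-28366/(-12592) + 2254) + 83 = (-28366*(-1/12592) + 2254) + 83 = (14183/6296 + 2254) + 83 = 14205367/6296 + 83 = 14727935/6296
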